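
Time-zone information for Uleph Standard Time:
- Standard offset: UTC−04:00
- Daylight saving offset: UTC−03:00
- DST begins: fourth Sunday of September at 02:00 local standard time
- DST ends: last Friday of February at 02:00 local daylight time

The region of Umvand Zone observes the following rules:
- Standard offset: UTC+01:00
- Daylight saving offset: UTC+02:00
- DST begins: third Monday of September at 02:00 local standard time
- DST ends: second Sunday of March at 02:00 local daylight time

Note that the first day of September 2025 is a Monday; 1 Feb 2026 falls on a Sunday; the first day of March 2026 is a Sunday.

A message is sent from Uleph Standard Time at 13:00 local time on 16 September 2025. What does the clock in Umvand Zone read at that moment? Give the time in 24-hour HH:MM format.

19:00

1 September 2025 is a Monday, so the first Sunday is September 7 and the fourth is September 28.
1 February 2026 is a Sunday, so Fridays fall on 6, 13, 20, 27; the last is February 27.
16 September 2025 is outside the daylight-saving period (28 September 2025 – 27 February 2026), so Uleph Standard Time is on standard time, UTC−04:00.
13:00 Uleph Standard Time + 4h = 17:00 UTC.
1 September 2025 is a Monday, so the first Monday is September 1 and the third is September 15.
1 March 2026 is a Sunday, so the first Sunday is March 1 and the second is March 8.
At the standard offset (UTC+01:00), 17:00 UTC + 1h = 18:00 Umvand Zone standard time.
The standard-time date in Umvand Zone, 16 September 2025, falls between 15 September 2025 and 8 March 2026, so daylight saving is in effect and Umvand Zone is at UTC+02:00.
17:00 UTC + 2h = 19:00 Umvand Zone.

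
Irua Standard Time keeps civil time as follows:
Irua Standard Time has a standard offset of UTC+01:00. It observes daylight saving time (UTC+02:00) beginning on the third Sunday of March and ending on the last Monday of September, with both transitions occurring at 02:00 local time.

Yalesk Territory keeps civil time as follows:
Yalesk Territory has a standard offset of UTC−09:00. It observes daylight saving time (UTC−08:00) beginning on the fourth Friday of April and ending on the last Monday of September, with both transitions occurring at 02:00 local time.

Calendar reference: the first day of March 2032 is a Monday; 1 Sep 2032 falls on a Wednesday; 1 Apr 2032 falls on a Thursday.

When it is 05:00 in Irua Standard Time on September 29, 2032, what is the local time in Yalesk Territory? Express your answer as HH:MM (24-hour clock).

19:00

1 March 2032 is a Monday, so the first Sunday is March 7 and the third is March 21.
1 September 2032 is a Wednesday, so Mondays fall on 6, 13, 20, 27; the last is September 27.
September 29, 2032 is outside the daylight-saving period (21 March – 27 September), so Irua Standard Time is on standard time, UTC+01:00.
05:00 Irua Standard Time − 1h = 04:00 UTC.
1 April 2032 is a Thursday, so the first Friday is April 2 and the fourth is April 23.
1 September 2032 is a Wednesday, so Mondays fall on 6, 13, 20, 27; the last is September 27.
At the standard offset (UTC−09:00), 04:00 UTC − 9h = 19:00 Yalesk Territory standard time (rolling into the previous day, 28 September 2032).
The standard-time date in Yalesk Territory, September 28, 2032, is outside the daylight-saving period (23 April – 27 September), so Yalesk Territory is on standard time, UTC−09:00.
04:00 UTC − 9h = 19:00 Yalesk Territory (rolling into the previous day, 28 September 2032).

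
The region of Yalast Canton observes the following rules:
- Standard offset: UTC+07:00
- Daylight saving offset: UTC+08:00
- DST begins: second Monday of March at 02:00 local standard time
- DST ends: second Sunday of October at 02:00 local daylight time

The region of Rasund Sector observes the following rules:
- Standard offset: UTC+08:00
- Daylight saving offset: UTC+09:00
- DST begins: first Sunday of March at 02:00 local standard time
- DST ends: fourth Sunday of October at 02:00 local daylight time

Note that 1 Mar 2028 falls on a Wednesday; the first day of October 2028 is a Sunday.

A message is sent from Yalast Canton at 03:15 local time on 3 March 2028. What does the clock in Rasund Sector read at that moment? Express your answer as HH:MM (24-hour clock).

1 March 2028 is a Wednesday, so the first Monday is March 6 and the second is March 13.
1 October 2028 is a Sunday, so the first Sunday is October 1 and the second is October 8.
3 March 2028 does not fall between 13 March and 8 October, so daylight saving is not in effect and Yalast Canton is at UTC+07:00.
03:15 Yalast Canton − 7h = 20:15 UTC (rolling into the previous day, 2 March 2028).
1 March 2028 is a Wednesday, so the first Sunday is March 5.
1 October 2028 is a Sunday, so the first Sunday is October 1 and the fourth is October 22.
At the standard offset (UTC+08:00), 20:15 UTC + 8h = 04:15 Rasund Sector standard time (rolling into the next day, 3 March 2028).
The standard-time date in Rasund Sector, 3 March 2028, is outside the daylight-saving period (5 March – 22 October), so Rasund Sector is on standard time, UTC+08:00.
20:15 UTC + 8h = 04:15 Rasund Sector (rolling into the next day, 3 March 2028).

04:15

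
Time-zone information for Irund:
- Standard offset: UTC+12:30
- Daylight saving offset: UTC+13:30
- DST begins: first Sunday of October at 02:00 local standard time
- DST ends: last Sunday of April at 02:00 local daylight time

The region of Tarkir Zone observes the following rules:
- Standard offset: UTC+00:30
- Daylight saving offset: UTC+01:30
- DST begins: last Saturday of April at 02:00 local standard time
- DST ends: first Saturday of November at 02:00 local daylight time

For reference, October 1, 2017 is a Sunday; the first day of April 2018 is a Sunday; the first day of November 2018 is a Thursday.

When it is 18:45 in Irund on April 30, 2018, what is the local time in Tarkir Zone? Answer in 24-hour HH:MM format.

1 October 2017 is a Sunday, so the first Sunday is October 1.
1 April 2018 is a Sunday, so Sundays fall on 1, 8, 15, 22, 29; the last is April 29.
April 30, 2018 is outside the daylight-saving period (1 October 2017 – 29 April 2018), so Irund is on standard time, UTC+12:30.
18:45 Irund − 12h30m = 06:15 UTC.
1 April 2018 is a Sunday, so Saturdays fall on 7, 14, 21, 28; the last is April 28.
1 November 2018 is a Thursday, so the first Saturday is November 3.
At the standard offset (UTC+00:30), 06:15 UTC + 0h30m = 06:45 Tarkir Zone standard time.
Daylight saving runs 28 April – 3 November; the standard-time date in Tarkir Zone, April 30, 2018, is inside that window, so Tarkir Zone is at UTC+01:30.
06:15 UTC + 1h30m = 07:45 Tarkir Zone.

07:45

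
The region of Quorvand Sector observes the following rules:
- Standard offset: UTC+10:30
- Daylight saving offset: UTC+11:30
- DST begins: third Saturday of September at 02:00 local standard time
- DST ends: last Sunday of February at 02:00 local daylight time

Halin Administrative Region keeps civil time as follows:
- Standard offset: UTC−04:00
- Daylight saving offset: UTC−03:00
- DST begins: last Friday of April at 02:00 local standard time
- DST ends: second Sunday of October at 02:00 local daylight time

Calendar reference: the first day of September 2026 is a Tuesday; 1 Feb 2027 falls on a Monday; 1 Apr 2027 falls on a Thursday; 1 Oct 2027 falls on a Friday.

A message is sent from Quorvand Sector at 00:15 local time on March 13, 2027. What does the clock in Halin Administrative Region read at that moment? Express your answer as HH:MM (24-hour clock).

09:45

1 September 2026 is a Tuesday, so the first Saturday is September 5 and the third is September 19.
1 February 2027 is a Monday, so Sundays fall on 7, 14, 21, 28; the last is February 28.
March 13, 2027 does not fall between 19 September 2026 and 28 February 2027, so daylight saving is not in effect and Quorvand Sector is at UTC+10:30.
00:15 Quorvand Sector − 10h30m = 13:45 UTC (rolling into the previous day, 12 March 2027).
1 April 2027 is a Thursday, so Fridays fall on 2, 9, 16, 23, 30; the last is April 30.
1 October 2027 is a Friday, so the first Sunday is October 3 and the second is October 10.
At the standard offset (UTC−04:00), 13:45 UTC − 4h = 09:45 Halin Administrative Region standard time.
Daylight saving runs 30 April – 10 October; the standard-time date in Halin Administrative Region, March 12, 2027, is outside that window, so Halin Administrative Region is on standard time at UTC−04:00.
13:45 UTC − 4h = 09:45 Halin Administrative Region.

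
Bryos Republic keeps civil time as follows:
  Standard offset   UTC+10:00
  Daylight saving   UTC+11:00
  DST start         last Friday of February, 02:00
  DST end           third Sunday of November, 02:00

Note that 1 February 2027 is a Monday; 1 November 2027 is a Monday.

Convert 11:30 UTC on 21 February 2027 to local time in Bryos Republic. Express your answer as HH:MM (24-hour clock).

1 February 2027 is a Monday, so Fridays fall on 5, 12, 19, 26; the last is February 26.
1 November 2027 is a Monday, so the first Sunday is November 7 and the third is November 21.
At the standard offset (UTC+10:00), 11:30 UTC + 10h = 21:30 Bryos Republic standard time.
The standard-time date in Bryos Republic, 21 February 2027, does not fall between 26 February and 21 November, so daylight saving is not in effect and Bryos Republic is at UTC+10:00.
11:30 UTC + 10h = 21:30 local.

21:30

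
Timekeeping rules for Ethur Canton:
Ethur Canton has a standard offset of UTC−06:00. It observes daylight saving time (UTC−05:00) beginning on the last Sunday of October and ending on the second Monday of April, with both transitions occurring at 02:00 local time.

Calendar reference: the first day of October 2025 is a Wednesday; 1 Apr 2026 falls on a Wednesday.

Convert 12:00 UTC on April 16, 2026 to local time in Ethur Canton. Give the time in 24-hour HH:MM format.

1 October 2025 is a Wednesday, so Sundays fall on 5, 12, 19, 26; the last is October 26.
1 April 2026 is a Wednesday, so the first Monday is April 6 and the second is April 13.
At the standard offset (UTC−06:00), 12:00 UTC − 6h = 06:00 Ethur Canton standard time.
The standard-time date in Ethur Canton, April 16, 2026, does not fall between 26 October 2025 and 13 April 2026, so daylight saving is not in effect and Ethur Canton is at UTC−06:00.
12:00 UTC − 6h = 06:00 local.

06:00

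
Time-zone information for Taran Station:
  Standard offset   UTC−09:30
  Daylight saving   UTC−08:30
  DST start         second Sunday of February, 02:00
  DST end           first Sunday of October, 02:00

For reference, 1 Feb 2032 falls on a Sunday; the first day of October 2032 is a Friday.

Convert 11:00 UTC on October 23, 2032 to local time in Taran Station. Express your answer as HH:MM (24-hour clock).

01:30

1 February 2032 is a Sunday, so the first Sunday is February 1 and the second is February 8.
1 October 2032 is a Friday, so the first Sunday is October 3.
At the standard offset (UTC−09:30), 11:00 UTC − 9h30m = 01:30 Taran Station standard time.
The standard-time date in Taran Station, October 23, 2032, does not fall between 8 February and 3 October, so daylight saving is not in effect and Taran Station is at UTC−09:30.
11:00 UTC − 9h30m = 01:30 local.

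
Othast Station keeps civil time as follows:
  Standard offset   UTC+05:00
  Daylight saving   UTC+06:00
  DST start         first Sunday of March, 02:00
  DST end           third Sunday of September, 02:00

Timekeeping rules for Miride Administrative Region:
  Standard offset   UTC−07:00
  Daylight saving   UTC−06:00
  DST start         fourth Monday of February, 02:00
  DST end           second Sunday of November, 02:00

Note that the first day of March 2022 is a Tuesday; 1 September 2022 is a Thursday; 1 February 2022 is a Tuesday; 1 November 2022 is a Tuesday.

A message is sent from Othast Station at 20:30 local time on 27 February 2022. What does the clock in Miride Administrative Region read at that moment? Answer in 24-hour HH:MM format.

08:30

1 March 2022 is a Tuesday, so the first Sunday is March 6.
1 September 2022 is a Thursday, so the first Sunday is September 4 and the third is September 18.
27 February 2022 is outside the daylight-saving period (6 March – 18 September), so Othast Station is on standard time, UTC+05:00.
20:30 Othast Station − 5h = 15:30 UTC.
1 February 2022 is a Tuesday, so the first Monday is February 7 and the fourth is February 28.
1 November 2022 is a Tuesday, so the first Sunday is November 6 and the second is November 13.
At the standard offset (UTC−07:00), 15:30 UTC − 7h = 08:30 Miride Administrative Region standard time.
Daylight saving runs 28 February – 13 November; the standard-time date in Miride Administrative Region, 27 February 2022, is outside that window, so Miride Administrative Region is on standard time at UTC−07:00.
15:30 UTC − 7h = 08:30 Miride Administrative Region.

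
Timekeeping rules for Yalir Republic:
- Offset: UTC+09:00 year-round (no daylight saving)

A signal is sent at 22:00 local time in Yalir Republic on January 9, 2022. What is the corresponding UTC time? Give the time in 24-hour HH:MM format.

13:00

Yalir Republic has no daylight saving, so its offset is UTC+09:00 year-round.
22:00 local − 9h = 13:00 UTC.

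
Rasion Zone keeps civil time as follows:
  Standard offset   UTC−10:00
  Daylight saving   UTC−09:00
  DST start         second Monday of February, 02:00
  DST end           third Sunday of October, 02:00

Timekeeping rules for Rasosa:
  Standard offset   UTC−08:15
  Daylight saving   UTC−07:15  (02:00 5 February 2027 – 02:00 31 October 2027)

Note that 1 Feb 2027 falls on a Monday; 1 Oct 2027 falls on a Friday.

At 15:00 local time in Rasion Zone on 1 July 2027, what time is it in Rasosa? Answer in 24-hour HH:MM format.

1 February 2027 is a Monday, so the first Monday is February 1 and the second is February 8.
1 October 2027 is a Friday, so the first Sunday is October 3 and the third is October 17.
1 July 2027 lies within the daylight-saving period (8 February – 17 October), so Rasion Zone is on daylight time, UTC−09:00.
15:00 Rasion Zone + 9h = 00:00 UTC (rolling into the next day, 2 July 2027).
At the standard offset (UTC−08:15), 00:00 UTC − 8h15m = 15:45 Rasosa standard time (rolling into the previous day, 1 July 2027).
Daylight saving runs 5 February – 31 October; the standard-time date in Rasosa, 1 July 2027, is inside that window, so Rasosa is at UTC−07:15.
00:00 UTC − 7h15m = 16:45 Rasosa (rolling into the previous day, 1 July 2027).

16:45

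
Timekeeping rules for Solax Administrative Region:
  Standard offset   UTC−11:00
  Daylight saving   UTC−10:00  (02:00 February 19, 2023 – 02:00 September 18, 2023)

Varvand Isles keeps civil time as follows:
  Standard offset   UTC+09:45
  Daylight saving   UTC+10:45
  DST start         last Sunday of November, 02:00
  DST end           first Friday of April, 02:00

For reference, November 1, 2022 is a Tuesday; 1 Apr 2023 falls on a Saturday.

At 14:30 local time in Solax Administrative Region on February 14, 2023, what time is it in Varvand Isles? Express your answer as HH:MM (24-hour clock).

12:15

February 14, 2023 is outside the daylight-saving period (19 February – 18 September), so Solax Administrative Region is on standard time, UTC−11:00.
14:30 Solax Administrative Region + 11h = 01:30 UTC (rolling into the next day, 15 February 2023).
1 November 2022 is a Tuesday, so Sundays fall on 6, 13, 20, 27; the last is November 27.
1 April 2023 is a Saturday, so the first Friday is April 7.
At the standard offset (UTC+09:45), 01:30 UTC + 9h45m = 11:15 Varvand Isles standard time.
The standard-time date in Varvand Isles, February 15, 2023, lies within the daylight-saving period (27 November 2022 – 7 April 2023), so Varvand Isles is on daylight time, UTC+10:45.
01:30 UTC + 10h45m = 12:15 Varvand Isles.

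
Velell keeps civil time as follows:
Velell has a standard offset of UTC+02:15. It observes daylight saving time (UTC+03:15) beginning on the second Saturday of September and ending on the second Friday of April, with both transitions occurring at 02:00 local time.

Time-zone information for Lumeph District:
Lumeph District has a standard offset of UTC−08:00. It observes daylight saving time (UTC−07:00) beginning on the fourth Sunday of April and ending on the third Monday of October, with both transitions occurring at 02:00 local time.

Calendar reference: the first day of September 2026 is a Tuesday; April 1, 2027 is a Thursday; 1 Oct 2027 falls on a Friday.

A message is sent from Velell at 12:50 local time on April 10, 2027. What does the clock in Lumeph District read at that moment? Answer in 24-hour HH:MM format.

02:35

1 September 2026 is a Tuesday, so the first Saturday is September 5 and the second is September 12.
1 April 2027 is a Thursday, so the first Friday is April 2 and the second is April 9.
April 10, 2027 does not fall between 12 September 2026 and 9 April 2027, so daylight saving is not in effect and Velell is at UTC+02:15.
12:50 Velell − 2h15m = 10:35 UTC.
1 April 2027 is a Thursday, so the first Sunday is April 4 and the fourth is April 25.
1 October 2027 is a Friday, so the first Monday is October 4 and the third is October 18.
At the standard offset (UTC−08:00), 10:35 UTC − 8h = 02:35 Lumeph District standard time.
The standard-time date in Lumeph District, April 10, 2027, does not fall between 25 April and 18 October, so daylight saving is not in effect and Lumeph District is at UTC−08:00.
10:35 UTC − 8h = 02:35 Lumeph District.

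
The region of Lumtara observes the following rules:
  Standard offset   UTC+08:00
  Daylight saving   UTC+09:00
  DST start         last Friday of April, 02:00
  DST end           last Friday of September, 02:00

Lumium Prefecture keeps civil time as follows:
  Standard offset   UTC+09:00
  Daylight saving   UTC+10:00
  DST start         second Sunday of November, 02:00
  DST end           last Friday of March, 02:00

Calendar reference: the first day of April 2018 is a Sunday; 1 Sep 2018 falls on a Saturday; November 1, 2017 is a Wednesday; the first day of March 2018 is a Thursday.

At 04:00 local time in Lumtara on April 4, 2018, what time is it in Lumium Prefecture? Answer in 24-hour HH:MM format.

05:00

1 April 2018 is a Sunday, so Fridays fall on 6, 13, 20, 27; the last is April 27.
1 September 2018 is a Saturday, so Fridays fall on 7, 14, 21, 28; the last is September 28.
April 4, 2018 does not fall between 27 April and 28 September, so daylight saving is not in effect and Lumtara is at UTC+08:00.
04:00 Lumtara − 8h = 20:00 UTC (rolling into the previous day, 3 April 2018).
1 November 2017 is a Wednesday, so the first Sunday is November 5 and the second is November 12.
1 March 2018 is a Thursday, so Fridays fall on 2, 9, 16, 23, 30; the last is March 30.
At the standard offset (UTC+09:00), 20:00 UTC + 9h = 05:00 Lumium Prefecture standard time (rolling into the next day, 4 April 2018).
Daylight saving runs 12 November 2017 – 30 March 2018; the standard-time date in Lumium Prefecture, April 4, 2018, is outside that window, so Lumium Prefecture is on standard time at UTC+09:00.
20:00 UTC + 9h = 05:00 Lumium Prefecture (rolling into the next day, 4 April 2018).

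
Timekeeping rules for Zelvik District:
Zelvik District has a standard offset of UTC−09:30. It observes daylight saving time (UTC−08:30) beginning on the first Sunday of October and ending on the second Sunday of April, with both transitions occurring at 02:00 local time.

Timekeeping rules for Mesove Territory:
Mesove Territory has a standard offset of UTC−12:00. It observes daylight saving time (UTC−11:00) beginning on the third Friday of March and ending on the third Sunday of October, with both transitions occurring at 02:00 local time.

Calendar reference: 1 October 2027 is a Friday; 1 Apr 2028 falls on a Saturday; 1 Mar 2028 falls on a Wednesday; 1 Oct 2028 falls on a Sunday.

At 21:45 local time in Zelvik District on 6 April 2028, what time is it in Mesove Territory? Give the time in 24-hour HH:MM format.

1 October 2027 is a Friday, so the first Sunday is October 3.
1 April 2028 is a Saturday, so the first Sunday is April 2 and the second is April 9.
6 April 2028 falls between 3 October 2027 and 9 April 2028, so daylight saving is in effect and Zelvik District is at UTC−08:30.
21:45 Zelvik District + 8h30m = 06:15 UTC (rolling into the next day, 7 April 2028).
1 March 2028 is a Wednesday, so the first Friday is March 3 and the third is March 17.
1 October 2028 is a Sunday, so the first Sunday is October 1 and the third is October 15.
At the standard offset (UTC−12:00), 06:15 UTC − 12h = 18:15 Mesove Territory standard time (rolling into the previous day, 6 April 2028).
The standard-time date in Mesove Territory, 6 April 2028, lies within the daylight-saving period (17 March – 15 October), so Mesove Territory is on daylight time, UTC−11:00.
06:15 UTC − 11h = 19:15 Mesove Territory (rolling into the previous day, 6 April 2028).

19:15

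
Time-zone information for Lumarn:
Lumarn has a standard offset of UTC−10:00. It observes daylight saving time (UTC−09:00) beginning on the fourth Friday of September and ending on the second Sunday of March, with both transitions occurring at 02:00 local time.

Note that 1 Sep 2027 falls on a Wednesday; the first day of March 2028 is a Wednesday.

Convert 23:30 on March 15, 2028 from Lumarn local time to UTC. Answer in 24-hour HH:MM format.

09:30

1 September 2027 is a Wednesday, so the first Friday is September 3 and the fourth is September 24.
1 March 2028 is a Wednesday, so the first Sunday is March 5 and the second is March 12.
Daylight saving runs 24 September 2027 – 12 March 2028; March 15, 2028 is outside that window, so Lumarn is on standard time at UTC−10:00.
23:30 local + 10h = 09:30 UTC (rolling into the next day, 16 March 2028).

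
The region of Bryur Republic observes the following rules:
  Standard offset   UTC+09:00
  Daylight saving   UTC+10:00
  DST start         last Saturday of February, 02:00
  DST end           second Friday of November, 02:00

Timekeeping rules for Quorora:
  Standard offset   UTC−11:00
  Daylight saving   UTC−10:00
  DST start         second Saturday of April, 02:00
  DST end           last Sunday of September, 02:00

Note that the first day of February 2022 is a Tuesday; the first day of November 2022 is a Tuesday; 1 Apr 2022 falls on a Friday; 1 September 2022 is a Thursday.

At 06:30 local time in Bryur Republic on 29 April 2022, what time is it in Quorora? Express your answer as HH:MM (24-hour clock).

1 February 2022 is a Tuesday, so Saturdays fall on 5, 12, 19, 26; the last is February 26.
1 November 2022 is a Tuesday, so the first Friday is November 4 and the second is November 11.
29 April 2022 falls between 26 February and 11 November, so daylight saving is in effect and Bryur Republic is at UTC+10:00.
06:30 Bryur Republic − 10h = 20:30 UTC (rolling into the previous day, 28 April 2022).
1 April 2022 is a Friday, so the first Saturday is April 2 and the second is April 9.
1 September 2022 is a Thursday, so Sundays fall on 4, 11, 18, 25; the last is September 25.
At the standard offset (UTC−11:00), 20:30 UTC − 11h = 09:30 Quorora standard time.
The standard-time date in Quorora, 28 April 2022, falls between 9 April and 25 September, so daylight saving is in effect and Quorora is at UTC−10:00.
20:30 UTC − 10h = 10:30 Quorora.

10:30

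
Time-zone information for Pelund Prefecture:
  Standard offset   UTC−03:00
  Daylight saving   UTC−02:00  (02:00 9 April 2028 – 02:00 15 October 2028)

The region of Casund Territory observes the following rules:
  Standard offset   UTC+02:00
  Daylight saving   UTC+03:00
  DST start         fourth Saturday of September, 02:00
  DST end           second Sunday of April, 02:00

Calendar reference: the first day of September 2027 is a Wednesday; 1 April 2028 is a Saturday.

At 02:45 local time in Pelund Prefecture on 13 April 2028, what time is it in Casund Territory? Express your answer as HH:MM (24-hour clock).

06:45

13 April 2028 falls between 9 April and 15 October, so daylight saving is in effect and Pelund Prefecture is at UTC−02:00.
02:45 Pelund Prefecture + 2h = 04:45 UTC.
1 September 2027 is a Wednesday, so the first Saturday is September 4 and the fourth is September 25.
1 April 2028 is a Saturday, so the first Sunday is April 2 and the second is April 9.
At the standard offset (UTC+02:00), 04:45 UTC + 2h = 06:45 Casund Territory standard time.
Daylight saving runs 25 September 2027 – 9 April 2028; the standard-time date in Casund Territory, 13 April 2028, is outside that window, so Casund Territory is on standard time at UTC+02:00.
04:45 UTC + 2h = 06:45 Casund Territory.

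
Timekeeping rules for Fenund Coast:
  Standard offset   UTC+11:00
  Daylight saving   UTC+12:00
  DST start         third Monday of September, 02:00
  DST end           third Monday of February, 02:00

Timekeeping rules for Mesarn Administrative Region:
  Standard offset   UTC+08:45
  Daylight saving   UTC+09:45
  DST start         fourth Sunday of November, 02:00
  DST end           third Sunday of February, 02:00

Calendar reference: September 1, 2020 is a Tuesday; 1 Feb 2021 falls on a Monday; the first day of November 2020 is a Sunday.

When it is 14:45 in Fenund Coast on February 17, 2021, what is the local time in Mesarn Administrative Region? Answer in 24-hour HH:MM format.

1 September 2020 is a Tuesday, so the first Monday is September 7 and the third is September 21.
1 February 2021 is a Monday, so the first Monday is February 1 and the third is February 15.
February 17, 2021 does not fall between 21 September 2020 and 15 February 2021, so daylight saving is not in effect and Fenund Coast is at UTC+11:00.
14:45 Fenund Coast − 11h = 03:45 UTC.
1 November 2020 is a Sunday, so the first Sunday is November 1 and the fourth is November 22.
1 February 2021 is a Monday, so the first Sunday is February 7 and the third is February 21.
At the standard offset (UTC+08:45), 03:45 UTC + 8h45m = 12:30 Mesarn Administrative Region standard time.
Daylight saving runs 22 November 2020 – 21 February 2021; the standard-time date in Mesarn Administrative Region, February 17, 2021, is inside that window, so Mesarn Administrative Region is at UTC+09:45.
03:45 UTC + 9h45m = 13:30 Mesarn Administrative Region.

13:30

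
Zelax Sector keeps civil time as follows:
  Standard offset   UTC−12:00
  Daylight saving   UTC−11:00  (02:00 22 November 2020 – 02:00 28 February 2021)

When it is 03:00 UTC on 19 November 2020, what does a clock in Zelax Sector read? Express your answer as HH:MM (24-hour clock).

At the standard offset (UTC−12:00), 03:00 UTC − 12h = 15:00 Zelax Sector standard time (rolling into the previous day, 18 November 2020).
Daylight saving runs 22 November 2020 – 28 February 2021; the standard-time date in Zelax Sector, 18 November 2020, is outside that window, so Zelax Sector is on standard time at UTC−12:00.
03:00 UTC − 12h = 15:00 local (rolling into the previous day, 18 November 2020).

15:00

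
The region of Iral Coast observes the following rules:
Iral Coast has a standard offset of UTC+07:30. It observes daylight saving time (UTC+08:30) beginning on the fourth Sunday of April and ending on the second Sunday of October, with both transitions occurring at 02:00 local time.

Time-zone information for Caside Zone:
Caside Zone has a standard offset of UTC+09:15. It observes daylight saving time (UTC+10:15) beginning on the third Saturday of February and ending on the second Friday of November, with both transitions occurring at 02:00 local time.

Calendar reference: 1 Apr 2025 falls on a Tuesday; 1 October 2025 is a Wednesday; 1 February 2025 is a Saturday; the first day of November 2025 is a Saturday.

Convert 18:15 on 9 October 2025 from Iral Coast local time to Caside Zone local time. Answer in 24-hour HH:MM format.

1 April 2025 is a Tuesday, so the first Sunday is April 6 and the fourth is April 27.
1 October 2025 is a Wednesday, so the first Sunday is October 5 and the second is October 12.
9 October 2025 lies within the daylight-saving period (27 April – 12 October), so Iral Coast is on daylight time, UTC+08:30.
18:15 Iral Coast − 8h30m = 09:45 UTC.
1 February 2025 is a Saturday, so the first Saturday is February 1 and the third is February 15.
1 November 2025 is a Saturday, so the first Friday is November 7 and the second is November 14.
At the standard offset (UTC+09:15), 09:45 UTC + 9h15m = 19:00 Caside Zone standard time.
Daylight saving runs 15 February – 14 November; the standard-time date in Caside Zone, 9 October 2025, is inside that window, so Caside Zone is at UTC+10:15.
09:45 UTC + 10h15m = 20:00 Caside Zone.

20:00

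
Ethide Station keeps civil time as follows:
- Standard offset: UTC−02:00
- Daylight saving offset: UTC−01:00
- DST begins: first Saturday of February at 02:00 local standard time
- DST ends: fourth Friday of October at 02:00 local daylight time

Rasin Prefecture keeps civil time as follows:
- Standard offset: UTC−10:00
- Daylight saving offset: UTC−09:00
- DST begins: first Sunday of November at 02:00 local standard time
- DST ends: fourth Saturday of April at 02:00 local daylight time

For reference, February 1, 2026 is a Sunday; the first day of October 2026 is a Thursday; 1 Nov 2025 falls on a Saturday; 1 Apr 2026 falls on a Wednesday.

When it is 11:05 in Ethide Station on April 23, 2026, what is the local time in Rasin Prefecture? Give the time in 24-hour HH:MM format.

03:05

1 February 2026 is a Sunday, so the first Saturday is February 7.
1 October 2026 is a Thursday, so the first Friday is October 2 and the fourth is October 23.
April 23, 2026 lies within the daylight-saving period (7 February – 23 October), so Ethide Station is on daylight time, UTC−01:00.
11:05 Ethide Station + 1h = 12:05 UTC.
1 November 2025 is a Saturday, so the first Sunday is November 2.
1 April 2026 is a Wednesday, so the first Saturday is April 4 and the fourth is April 25.
At the standard offset (UTC−10:00), 12:05 UTC − 10h = 02:05 Rasin Prefecture standard time.
The standard-time date in Rasin Prefecture, April 23, 2026, lies within the daylight-saving period (2 November 2025 – 25 April 2026), so Rasin Prefecture is on daylight time, UTC−09:00.
12:05 UTC − 9h = 03:05 Rasin Prefecture.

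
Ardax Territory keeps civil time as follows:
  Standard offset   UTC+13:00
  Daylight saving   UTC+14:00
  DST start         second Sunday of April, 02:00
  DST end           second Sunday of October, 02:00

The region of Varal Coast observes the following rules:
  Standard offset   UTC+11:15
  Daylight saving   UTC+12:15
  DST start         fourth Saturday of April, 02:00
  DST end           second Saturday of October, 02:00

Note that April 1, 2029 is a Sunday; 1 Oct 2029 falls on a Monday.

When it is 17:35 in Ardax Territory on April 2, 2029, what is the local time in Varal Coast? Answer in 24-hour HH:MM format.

1 April 2029 is a Sunday, so the first Sunday is April 1 and the second is April 8.
1 October 2029 is a Monday, so the first Sunday is October 7 and the second is October 14.
April 2, 2029 is outside the daylight-saving period (8 April – 14 October), so Ardax Territory is on standard time, UTC+13:00.
17:35 Ardax Territory − 13h = 04:35 UTC.
1 April 2029 is a Sunday, so the first Saturday is April 7 and the fourth is April 28.
1 October 2029 is a Monday, so the first Saturday is October 6 and the second is October 13.
At the standard offset (UTC+11:15), 04:35 UTC + 11h15m = 15:50 Varal Coast standard time.
The standard-time date in Varal Coast, April 2, 2029, is outside the daylight-saving period (28 April – 13 October), so Varal Coast is on standard time, UTC+11:15.
04:35 UTC + 11h15m = 15:50 Varal Coast.

15:50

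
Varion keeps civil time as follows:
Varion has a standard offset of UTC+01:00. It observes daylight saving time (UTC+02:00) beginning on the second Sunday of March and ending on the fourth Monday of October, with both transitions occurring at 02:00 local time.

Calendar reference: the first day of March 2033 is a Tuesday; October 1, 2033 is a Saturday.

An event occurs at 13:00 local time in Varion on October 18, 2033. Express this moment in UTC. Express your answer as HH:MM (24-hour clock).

11:00

1 March 2033 is a Tuesday, so the first Sunday is March 6 and the second is March 13.
1 October 2033 is a Saturday, so the first Monday is October 3 and the fourth is October 24.
October 18, 2033 falls between 13 March and 24 October, so daylight saving is in effect and Varion is at UTC+02:00.
13:00 local − 2h = 11:00 UTC.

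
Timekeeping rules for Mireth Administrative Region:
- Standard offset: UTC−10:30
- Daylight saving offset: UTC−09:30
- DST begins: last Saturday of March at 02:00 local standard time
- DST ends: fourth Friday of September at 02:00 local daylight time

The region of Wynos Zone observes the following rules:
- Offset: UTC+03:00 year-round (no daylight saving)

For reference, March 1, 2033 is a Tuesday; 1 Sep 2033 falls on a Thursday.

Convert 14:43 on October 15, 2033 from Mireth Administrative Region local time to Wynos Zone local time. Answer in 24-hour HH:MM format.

1 March 2033 is a Tuesday, so Saturdays fall on 5, 12, 19, 26; the last is March 26.
1 September 2033 is a Thursday, so the first Friday is September 2 and the fourth is September 23.
Daylight saving runs 26 March – 23 September; October 15, 2033 is outside that window, so Mireth Administrative Region is on standard time at UTC−10:30.
14:43 Mireth Administrative Region + 10h30m = 01:13 UTC (rolling into the next day, 16 October 2033).
Wynos Zone stays on UTC+03:00 all year.
01:13 UTC + 3h = 04:13 Wynos Zone.

04:13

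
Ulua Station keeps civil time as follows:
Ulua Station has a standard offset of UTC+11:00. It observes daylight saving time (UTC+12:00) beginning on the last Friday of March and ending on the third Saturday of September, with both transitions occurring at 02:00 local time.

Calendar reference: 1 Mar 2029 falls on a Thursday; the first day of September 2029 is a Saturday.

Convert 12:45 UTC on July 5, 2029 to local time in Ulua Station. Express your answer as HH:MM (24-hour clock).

1 March 2029 is a Thursday, so Fridays fall on 2, 9, 16, 23, 30; the last is March 30.
1 September 2029 is a Saturday, so the first Saturday is September 1 and the third is September 15.
At the standard offset (UTC+11:00), 12:45 UTC + 11h = 23:45 Ulua Station standard time.
The standard-time date in Ulua Station, July 5, 2029, falls between 30 March and 15 September, so daylight saving is in effect and Ulua Station is at UTC+12:00.
12:45 UTC + 12h = 00:45 local (rolling into the next day, 6 July 2029).

00:45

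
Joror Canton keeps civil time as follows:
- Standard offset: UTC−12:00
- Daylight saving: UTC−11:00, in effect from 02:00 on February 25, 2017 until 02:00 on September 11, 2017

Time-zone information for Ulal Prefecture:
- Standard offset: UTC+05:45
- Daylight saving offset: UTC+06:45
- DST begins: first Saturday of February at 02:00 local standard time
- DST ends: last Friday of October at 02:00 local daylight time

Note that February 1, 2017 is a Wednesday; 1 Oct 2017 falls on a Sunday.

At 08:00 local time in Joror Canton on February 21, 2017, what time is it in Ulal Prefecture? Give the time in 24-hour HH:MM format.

02:45

February 21, 2017 is outside the daylight-saving period (25 February – 11 September), so Joror Canton is on standard time, UTC−12:00.
08:00 Joror Canton + 12h = 20:00 UTC.
1 February 2017 is a Wednesday, so the first Saturday is February 4.
1 October 2017 is a Sunday, so Fridays fall on 6, 13, 20, 27; the last is October 27.
At the standard offset (UTC+05:45), 20:00 UTC + 5h45m = 01:45 Ulal Prefecture standard time (rolling into the next day, 22 February 2017).
The standard-time date in Ulal Prefecture, February 22, 2017, lies within the daylight-saving period (4 February – 27 October), so Ulal Prefecture is on daylight time, UTC+06:45.
20:00 UTC + 6h45m = 02:45 Ulal Prefecture (rolling into the next day, 22 February 2017).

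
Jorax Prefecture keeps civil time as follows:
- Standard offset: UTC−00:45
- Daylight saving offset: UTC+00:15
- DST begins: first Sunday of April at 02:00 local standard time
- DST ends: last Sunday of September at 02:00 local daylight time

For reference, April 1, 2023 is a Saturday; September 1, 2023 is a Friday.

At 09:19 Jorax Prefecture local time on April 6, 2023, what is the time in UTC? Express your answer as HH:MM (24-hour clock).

1 April 2023 is a Saturday, so the first Sunday is April 2.
1 September 2023 is a Friday, so Sundays fall on 3, 10, 17, 24; the last is September 24.
Daylight saving runs 2 April – 24 September; April 6, 2023 is inside that window, so Jorax Prefecture is at UTC+00:15.
09:19 local − 0h15m = 09:04 UTC.

09:04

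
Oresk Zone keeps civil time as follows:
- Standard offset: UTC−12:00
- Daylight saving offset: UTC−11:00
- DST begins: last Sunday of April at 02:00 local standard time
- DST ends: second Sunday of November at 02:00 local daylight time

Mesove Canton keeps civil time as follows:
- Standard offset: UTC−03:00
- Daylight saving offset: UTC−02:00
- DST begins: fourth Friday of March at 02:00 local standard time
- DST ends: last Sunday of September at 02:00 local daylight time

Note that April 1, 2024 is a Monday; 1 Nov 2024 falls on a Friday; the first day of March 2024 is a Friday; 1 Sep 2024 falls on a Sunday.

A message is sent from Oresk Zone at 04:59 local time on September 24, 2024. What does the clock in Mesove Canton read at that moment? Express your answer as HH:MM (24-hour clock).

1 April 2024 is a Monday, so Sundays fall on 7, 14, 21, 28; the last is April 28.
1 November 2024 is a Friday, so the first Sunday is November 3 and the second is November 10.
Daylight saving runs 28 April – 10 November; September 24, 2024 is inside that window, so Oresk Zone is at UTC−11:00.
04:59 Oresk Zone + 11h = 15:59 UTC.
1 March 2024 is a Friday, so the first Friday is March 1 and the fourth is March 22.
1 September 2024 is a Sunday, so Sundays fall on 1, 8, 15, 22, 29; the last is September 29.
At the standard offset (UTC−03:00), 15:59 UTC − 3h = 12:59 Mesove Canton standard time.
The standard-time date in Mesove Canton, September 24, 2024, lies within the daylight-saving period (22 March – 29 September), so Mesove Canton is on daylight time, UTC−02:00.
15:59 UTC − 2h = 13:59 Mesove Canton.

13:59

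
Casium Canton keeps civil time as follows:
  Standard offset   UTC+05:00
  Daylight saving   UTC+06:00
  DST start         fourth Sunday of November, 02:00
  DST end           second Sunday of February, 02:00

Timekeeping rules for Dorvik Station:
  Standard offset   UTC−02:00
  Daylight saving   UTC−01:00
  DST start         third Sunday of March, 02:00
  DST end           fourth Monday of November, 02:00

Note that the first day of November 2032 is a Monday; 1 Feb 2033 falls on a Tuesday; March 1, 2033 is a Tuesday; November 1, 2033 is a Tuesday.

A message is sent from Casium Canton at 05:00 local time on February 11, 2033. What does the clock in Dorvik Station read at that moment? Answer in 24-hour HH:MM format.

21:00

1 November 2032 is a Monday, so the first Sunday is November 7 and the fourth is November 28.
1 February 2033 is a Tuesday, so the first Sunday is February 6 and the second is February 13.
February 11, 2033 falls between 28 November 2032 and 13 February 2033, so daylight saving is in effect and Casium Canton is at UTC+06:00.
05:00 Casium Canton − 6h = 23:00 UTC (rolling into the previous day, 10 February 2033).
1 March 2033 is a Tuesday, so the first Sunday is March 6 and the third is March 20.
1 November 2033 is a Tuesday, so the first Monday is November 7 and the fourth is November 28.
At the standard offset (UTC−02:00), 23:00 UTC − 2h = 21:00 Dorvik Station standard time.
The standard-time date in Dorvik Station, February 10, 2033, is outside the daylight-saving period (20 March – 28 November), so Dorvik Station is on standard time, UTC−02:00.
23:00 UTC − 2h = 21:00 Dorvik Station.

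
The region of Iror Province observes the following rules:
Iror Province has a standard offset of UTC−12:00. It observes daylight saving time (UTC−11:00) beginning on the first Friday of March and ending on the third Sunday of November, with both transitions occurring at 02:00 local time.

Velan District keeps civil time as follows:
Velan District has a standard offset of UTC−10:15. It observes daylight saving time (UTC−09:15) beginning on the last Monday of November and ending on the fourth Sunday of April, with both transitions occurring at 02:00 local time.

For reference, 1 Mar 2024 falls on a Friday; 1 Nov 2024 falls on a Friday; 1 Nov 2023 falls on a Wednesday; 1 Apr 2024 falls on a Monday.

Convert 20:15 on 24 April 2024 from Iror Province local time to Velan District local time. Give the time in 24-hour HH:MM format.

22:00

1 March 2024 is a Friday, so the first Friday is March 1.
1 November 2024 is a Friday, so the first Sunday is November 3 and the third is November 17.
Daylight saving runs 1 March – 17 November; 24 April 2024 is inside that window, so Iror Province is at UTC−11:00.
20:15 Iror Province + 11h = 07:15 UTC (rolling into the next day, 25 April 2024).
1 November 2023 is a Wednesday, so Mondays fall on 6, 13, 20, 27; the last is November 27.
1 April 2024 is a Monday, so the first Sunday is April 7 and the fourth is April 28.
At the standard offset (UTC−10:15), 07:15 UTC − 10h15m = 21:00 Velan District standard time (rolling into the previous day, 24 April 2024).
The standard-time date in Velan District, 24 April 2024, falls between 27 November 2023 and 28 April 2024, so daylight saving is in effect and Velan District is at UTC−09:15.
07:15 UTC − 9h15m = 22:00 Velan District (rolling into the previous day, 24 April 2024).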